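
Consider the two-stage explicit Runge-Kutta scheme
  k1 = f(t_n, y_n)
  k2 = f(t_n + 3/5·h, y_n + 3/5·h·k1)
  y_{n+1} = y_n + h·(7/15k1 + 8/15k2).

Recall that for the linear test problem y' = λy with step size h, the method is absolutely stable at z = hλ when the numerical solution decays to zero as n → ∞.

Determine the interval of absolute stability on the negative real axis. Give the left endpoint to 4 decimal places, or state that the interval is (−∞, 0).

z∈(-3.1250,0).

With y'=λy (z=hλ):
  k1=λy_n ⇒ h·k1=z·y_n;  k2=λ(1+3/5z)y_n ⇒ h·k2=z(1+3/5z)y_n
  y_{n+1}/y_n = 1 + 7/15z + 8/15z(1+3/5z) = 1 + z + 8/25z²
  Hence R(z) = 1 + z + 8/25z².

Solve |R(x)|<1 on ℝ⁻.
x=-1.56: |R|=0.2188
R=1: x+8/25x²=0 ⇒ x=−25/8=-3.1250; min R=1−1/(4·8/25)=0.2188>−1
Confirm numerically:
  x=-3.047: |R|=0.92395 <1
  x=-2.171: |R|=0.33724 <1
  x=-2.007: |R|=0.28198 <1
  x=-1.347: |R|=0.23361 <1
  x=-3.325: |R|=1.21280 >1
  x=-3.298: |R|=1.18258 >1
  x=-3.258: |R|=1.13866 >1
So |R|<1 on (-3.1250, 0).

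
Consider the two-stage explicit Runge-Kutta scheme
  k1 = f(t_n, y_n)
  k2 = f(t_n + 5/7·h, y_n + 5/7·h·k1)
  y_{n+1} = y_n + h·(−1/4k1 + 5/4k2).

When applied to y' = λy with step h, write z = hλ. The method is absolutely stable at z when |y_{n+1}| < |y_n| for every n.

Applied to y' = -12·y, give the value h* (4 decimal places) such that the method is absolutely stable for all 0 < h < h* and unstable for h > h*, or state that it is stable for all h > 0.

On y'=λy, z=hλ:
  k1=λy_n ⇒ h·k1=z·y_n;  k2=λ(1+5/7z)y_n ⇒ h·k2=z(1+5/7z)y_n
  y_{n+1}/y_n = 1 − 1/4z + 5/4z(1+5/7z) = 1 + z + 25/28z²
  so R(z) = 1 + z + 25/28z².

Boundary: |R(x)|=1, x<0.
x=-0.77: |R|=0.7594
R=1: x+25/28x²=0 ⇒ x=−28/25=-1.1200; min R=1−1/(4·25/28)=0.7200>−1
Confirm numerically:
  x=-0.989: |R|=0.88432 <1
  x=-0.937: |R|=0.84690 <1
  x=-0.595: |R|=0.72109 <1
  x=-1.568: |R|=1.62720 >1
  x=-1.443: |R|=1.41615 >1
Stable set (-1.1200, 0).

(-1.1200,0); λ=-12 ⇒ h* = (28/25)/12 = 0.0933.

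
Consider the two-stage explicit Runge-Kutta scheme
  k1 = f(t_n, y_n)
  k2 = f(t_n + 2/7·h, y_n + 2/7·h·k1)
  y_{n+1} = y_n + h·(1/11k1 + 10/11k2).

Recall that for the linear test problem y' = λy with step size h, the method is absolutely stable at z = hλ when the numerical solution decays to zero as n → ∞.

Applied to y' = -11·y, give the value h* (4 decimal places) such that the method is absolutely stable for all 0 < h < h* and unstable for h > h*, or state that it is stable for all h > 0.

Test eqn y'=λy, z=hλ:
  k1=λy_n ⇒ h·k1=z·y_n;  k2=λ(1+2/7z)y_n ⇒ h·k2=z(1+2/7z)y_n
  y_{n+1}/y_n = 1 + 1/11z + 10/11z(1+2/7z) = 1 + z + 20/77z²
  ⇒ R(z) = 1 + z + 20/77z².

Boundary: |R(x)|=1, x<0.
x=-0.35: |R|=0.6818
R=1: x+20/77x²=0 ⇒ x=−77/20=-3.8500; min R=1−1/(4·20/77)=0.0375>−1
Confirm numerically:
  x=-3.608: |R|=0.77321 <1
  x=-3.480: |R|=0.66556 <1
  x=-2.589: |R|=0.15202 <1
  x=-1.541: |R|=0.07580 <1
  x=-4.364: |R|=1.58262 >1
  x=-4.353: |R|=1.56872 >1
  x=-4.073: |R|=1.23592 >1
Stable set (-3.8500, 0).

(-3.8500,0); λ=-11 ⇒ h* = (77/20)/11 = 0.3500.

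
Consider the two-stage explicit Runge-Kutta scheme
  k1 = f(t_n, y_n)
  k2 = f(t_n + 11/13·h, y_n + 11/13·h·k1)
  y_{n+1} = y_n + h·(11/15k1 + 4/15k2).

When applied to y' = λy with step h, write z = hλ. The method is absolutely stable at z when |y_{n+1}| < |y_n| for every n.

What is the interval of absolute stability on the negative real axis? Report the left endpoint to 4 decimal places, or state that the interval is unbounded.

(-4.4318, 0).

Test eqn y'=λy, z=hλ:
  k1=λy_n ⇒ h·k1=z·y_n;  k2=λ(1+11/13z)y_n ⇒ h·k2=z(1+11/13z)y_n
  y_{n+1}/y_n = 1 + 11/15z + 4/15z(1+11/13z) = 1 + z + 44/195z²
  so R(z) = 1 + z + 44/195z².

Find x<0 with |R(x)|<1.
x=-0.74: |R|=0.3836
R=1: x+44/195x²=0 ⇒ x=−195/44=-4.4318; min R=1−1/(4·44/195)=-0.1080>−1
Confirm numerically:
  x=-3.567: |R|=0.30394 <1
  x=-3.372: |R|=0.19363 <1
  x=-3.311: |R|=0.16264 <1
  x=-4.827: |R|=1.43042 >1
  x=-4.594: |R|=1.16812 >1
Interval (-4.4318, 0).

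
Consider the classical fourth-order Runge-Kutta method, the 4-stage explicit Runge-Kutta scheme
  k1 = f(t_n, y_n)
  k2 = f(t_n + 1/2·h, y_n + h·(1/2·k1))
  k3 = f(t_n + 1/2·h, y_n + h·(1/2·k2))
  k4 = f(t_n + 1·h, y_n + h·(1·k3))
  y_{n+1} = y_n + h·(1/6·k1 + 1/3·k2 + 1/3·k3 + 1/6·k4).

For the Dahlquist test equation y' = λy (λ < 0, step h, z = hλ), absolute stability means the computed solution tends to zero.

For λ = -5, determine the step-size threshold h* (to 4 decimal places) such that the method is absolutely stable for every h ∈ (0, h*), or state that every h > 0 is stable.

Set f=λy, z=hλ:
  order 4, 4-stage ⇒ R(z)=1+z+z^2/2+z^3/6+z^4/24
  (e.g. R(-0.97)=0.38523, |R|=0.38523)

Need |R(x)|<1, x<0.
x=-0.97: |R|=0.3852
|R(-2.76)|=0.9625 |R(-1.92)|=0.3098 |R(-1.1)|=0.3442
Bisect:
  x_lo=-3.2879 |R|=2.0627  x_hi=-0.1993 |R|=0.8193
  mid=-1.74362 |R|=0.27811 →hi
  mid=-2.51577 |R|=0.66408 →hi
  mid=-2.90185 |R|=1.19043 →lo
  mid=-2.70881 |R|=0.89068 →hi
  mid=-2.80533 |R|=1.03063 →lo
  mid=-2.75707 |R|=0.95828 →hi
  mid=-2.78120 |R|=0.99385 →hi
  mid=-2.79327 |R|=1.01209 →lo
  mid=-2.78723 |R|=1.00293 →lo
  mid=-2.78422 |R|=0.99838 →hi
  ...
  [-2.78535,-2.78516] ⇒ x*=-2.7853
So |R|<1 on (-2.7853, 0).

(-2.7853,0); λ=-5 ⇒ h* = 0.5571.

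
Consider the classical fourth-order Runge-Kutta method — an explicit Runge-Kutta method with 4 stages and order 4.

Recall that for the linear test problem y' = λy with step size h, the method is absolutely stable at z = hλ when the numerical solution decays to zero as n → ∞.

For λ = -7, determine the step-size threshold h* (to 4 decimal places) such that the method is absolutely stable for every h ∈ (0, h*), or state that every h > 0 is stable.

(-2.7853,0); λ=-7 ⇒ h* = 0.3979.

On y'=λy, z=hλ:
  order 4, 4-stage ⇒ R(z)=1+z+z^2/2+z^3/6+z^4/24
  (e.g. R(-1.25)=0.30745, |R|=0.30745)

Need |R(x)|<1, x<0.
x=-1.25: |R|=0.3075
|R(-1.04)|=0.3621 |R(-0.88)|=0.4186 |R(-0.79)|=0.4561
Bisect:
  x_lo=-3.6446 |R|=3.2801  x_hi=-0.2054 |R|=0.8143
  mid=-1.92501 |R|=0.31108 →hi
  mid=-2.78481 |R|=0.99928 →hi
  mid=-3.21471 |R|=1.86544 →lo
  mid=-2.99976 |R|=1.37453 →lo
  mid=-2.89229 |R|=1.17367 →lo
  mid=-2.83855 |R|=1.08331 →lo
  mid=-2.81168 |R|=1.04052 →lo
  mid=-2.79825 |R|=1.01971 →lo
  ...
  [-2.78544,-2.78523] ⇒ x*=-2.7853
Interval (-2.7853, 0).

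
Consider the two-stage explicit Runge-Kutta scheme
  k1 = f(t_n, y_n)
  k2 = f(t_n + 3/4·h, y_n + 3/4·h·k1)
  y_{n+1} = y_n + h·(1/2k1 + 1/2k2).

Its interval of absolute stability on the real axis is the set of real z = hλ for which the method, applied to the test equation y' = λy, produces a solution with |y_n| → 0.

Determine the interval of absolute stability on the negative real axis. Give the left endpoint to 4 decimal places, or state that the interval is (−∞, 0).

(-2.6667, 0).

On y'=λy, z=hλ:
  k1=λy_n ⇒ h·k1=z·y_n;  k2=λ(1+3/4z)y_n ⇒ h·k2=z(1+3/4z)y_n
  y_{n+1}/y_n = 1 + 1/2z + 1/2z(1+3/4z) = 1 + z + 3/8z²
  ⇒ R(z) = 1 + z + 3/8z².

Find x<0 with |R(x)|<1.
x=-0.76: |R|=0.4566
R=1: x+3/8x²=0 ⇒ x=−8/3=-2.6667; min R=1−1/(4·3/8)=0.3333>−1
Confirm numerically:
  x=-2.451: |R|=0.80178 <1
  x=-2.386: |R|=0.74887 <1
  x=-2.342: |R|=0.71486 <1
  x=-1.347: |R|=0.33340 <1
  x=-3.261: |R|=1.72680 >1
  x=-3.163: |R|=1.58871 >1
Interval (-2.6667, 0).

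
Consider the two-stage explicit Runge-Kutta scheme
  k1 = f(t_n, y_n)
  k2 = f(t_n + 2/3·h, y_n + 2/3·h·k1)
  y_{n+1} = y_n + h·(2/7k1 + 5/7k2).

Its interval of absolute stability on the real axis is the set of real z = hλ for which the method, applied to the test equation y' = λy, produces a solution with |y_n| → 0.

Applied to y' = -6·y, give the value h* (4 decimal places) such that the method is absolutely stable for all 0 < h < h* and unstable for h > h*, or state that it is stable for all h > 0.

With y'=λy (z=hλ):
  k1=λy_n ⇒ h·k1=z·y_n;  k2=λ(1+2/3z)y_n ⇒ h·k2=z(1+2/3z)y_n
  y_{n+1}/y_n = 1 + 2/7z + 5/7z(1+2/3z) = 1 + z + 10/21z²
  Hence R(z) = 1 + z + 10/21z².

Solve |R(x)|<1 on ℝ⁻.
x=-1.07: |R|=0.4752
R=1: x+10/21x²=0 ⇒ x=−21/10=-2.1000; min R=1−1/(4·10/21)=0.4750>−1
Confirm numerically:
  x=-1.442: |R|=0.54817 <1
  x=-1.314: |R|=0.50819 <1
  x=-0.952: |R|=0.47957 <1
  x=-2.568: |R|=1.57230 >1
  x=-2.377: |R|=1.31354 >1
  x=-2.181: |R|=1.08412 >1
So |R|<1 on (-2.1000, 0).

(-2.1000,0); λ=-6 ⇒ h* = (21/10)/6 = 0.3500.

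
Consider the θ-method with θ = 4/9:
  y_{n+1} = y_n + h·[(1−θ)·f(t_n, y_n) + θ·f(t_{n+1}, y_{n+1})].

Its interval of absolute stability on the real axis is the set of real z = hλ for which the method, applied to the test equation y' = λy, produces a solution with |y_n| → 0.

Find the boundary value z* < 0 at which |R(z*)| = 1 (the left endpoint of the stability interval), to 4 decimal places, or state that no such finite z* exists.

On y'=λy, z=hλ:
  y_{n+1} = y_n + z·[5/9·y_n + 4/9·y_{n+1}] ⇒ (1 − 4/9z)y_{n+1} = (1 + 5/9z)y_n
  Hence R(z) = (1 + 5/9z)/(1 − 4/9z).

Solve |R(x)|<1 on ℝ⁻.
x=-0.57: |R|=0.5452
R=−1: 1+5/9x = −1+4/9x ⇒ -1/9x=2 ⇒ x=2/(-1/9)=-18.0000
Confirm numerically:
  x=-16.481: |R|=0.97973 <1
  x=-9.261: |R|=0.81020 <1
  x=-7.904: |R|=0.75143 <1
  x=-18.520: |R|=1.00626 >1
  x=-18.512: |R|=1.00617 >1
  x=-18.269: |R|=1.00328 >1
Stable set (-18.0000, 0).

z* = -18.0000.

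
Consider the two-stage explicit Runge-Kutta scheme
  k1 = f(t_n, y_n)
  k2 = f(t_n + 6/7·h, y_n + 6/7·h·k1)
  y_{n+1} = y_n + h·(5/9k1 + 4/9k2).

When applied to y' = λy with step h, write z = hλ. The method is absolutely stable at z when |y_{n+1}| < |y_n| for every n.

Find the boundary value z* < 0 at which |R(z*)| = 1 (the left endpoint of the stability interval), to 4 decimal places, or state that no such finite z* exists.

On y'=λy, z=hλ:
  k1=λy_n ⇒ h·k1=z·y_n;  k2=λ(1+6/7z)y_n ⇒ h·k2=z(1+6/7z)y_n
  y_{n+1}/y_n = 1 + 5/9z + 4/9z(1+6/7z) = 1 + z + 8/21z²
  Hence R(z) = 1 + z + 8/21z².

Find x<0 with |R(x)|<1.
x=-1.76: |R|=0.4200
R=1: x+8/21x²=0 ⇒ x=−21/8=-2.6250; min R=1−1/(4·8/21)=0.3438>−1
Confirm numerically:
  x=-2.507: |R|=0.88730 <1
  x=-1.108: |R|=0.35968 <1
  x=-1.073: |R|=0.36560 <1
  x=-3.196: |R|=1.69521 >1
  x=-3.014: |R|=1.44665 >1
Interval (-2.6250, 0).

z* = -2.6250.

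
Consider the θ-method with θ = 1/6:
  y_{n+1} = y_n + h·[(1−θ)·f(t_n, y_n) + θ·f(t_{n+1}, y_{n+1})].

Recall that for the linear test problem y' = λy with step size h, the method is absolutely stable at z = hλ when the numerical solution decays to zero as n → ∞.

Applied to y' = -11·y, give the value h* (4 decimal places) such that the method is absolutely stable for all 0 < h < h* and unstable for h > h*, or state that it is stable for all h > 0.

(-3.0000,0); λ=-11 ⇒ h* = (3)/11 = 0.2727.

Test eqn y'=λy, z=hλ:
  y_{n+1} = y_n + z·[5/6·y_n + 1/6·y_{n+1}] ⇒ (1 − 1/6z)y_{n+1} = (1 + 5/6z)y_n
  Hence R(z) = (1 + 5/6z)/(1 − 1/6z).

Need |R(x)|<1, x<0.
x=-1.49: |R|=0.1936
R=−1: 1+5/6x = −1+1/6x ⇒ -2/3x=2 ⇒ x=2/(-2/3)=-3.0000
Confirm numerically:
  x=-2.486: |R|=0.75772 <1
  x=-2.340: |R|=0.68345 <1
  x=-1.545: |R|=0.22863 <1
  x=-3.264: |R|=1.11399 >1
  x=-3.108: |R|=1.04743 >1
So |R|<1 on (-3.0000, 0).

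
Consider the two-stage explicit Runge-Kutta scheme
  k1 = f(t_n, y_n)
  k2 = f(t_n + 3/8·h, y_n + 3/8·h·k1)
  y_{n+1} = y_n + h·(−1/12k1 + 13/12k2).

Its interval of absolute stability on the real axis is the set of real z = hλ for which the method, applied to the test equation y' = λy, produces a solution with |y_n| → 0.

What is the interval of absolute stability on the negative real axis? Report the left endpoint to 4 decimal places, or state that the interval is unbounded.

z∈(-2.4615,0).

With y'=λy (z=hλ):
  k1=λy_n ⇒ h·k1=z·y_n;  k2=λ(1+3/8z)y_n ⇒ h·k2=z(1+3/8z)y_n
  y_{n+1}/y_n = 1 − 1/12z + 13/12z(1+3/8z) = 1 + z + 13/32z²
  so R(z) = 1 + z + 13/32z².

Solve |R(x)|<1 on ℝ⁻.
x=-0.39: |R|=0.6718
R=1: x+13/32x²=0 ⇒ x=−32/13=-2.4615; min R=1−1/(4·13/32)=0.3846>−1
Confirm numerically:
  x=-1.882: |R|=0.55691 <1
  x=-1.640: |R|=0.45265 <1
  x=-1.441: |R|=0.40257 <1
  x=-2.756: |R|=1.32969 >1
  x=-2.676: |R|=1.23315 >1
So |R|<1 on (-2.4615, 0).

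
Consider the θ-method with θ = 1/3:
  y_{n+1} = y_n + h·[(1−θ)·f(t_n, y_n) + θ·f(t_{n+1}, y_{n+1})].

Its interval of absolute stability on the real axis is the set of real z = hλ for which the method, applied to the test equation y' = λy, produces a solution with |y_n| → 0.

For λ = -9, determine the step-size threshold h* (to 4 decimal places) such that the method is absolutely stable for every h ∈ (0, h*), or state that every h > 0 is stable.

On y'=λy, z=hλ:
  y_{n+1} = y_n + z·[2/3·y_n + 1/3·y_{n+1}] ⇒ (1 − 1/3z)y_{n+1} = (1 + 2/3z)y_n
  so R(z) = (1 + 2/3z)/(1 − 1/3z).

Find x<0 with |R(x)|<1.
x=-0.76: |R|=0.3936
R=−1: 1+2/3x = −1+1/3x ⇒ -1/3x=2 ⇒ x=2/(-1/3)=-6.0000
Confirm numerically:
  x=-5.851: |R|=0.98317 <1
  x=-5.412: |R|=0.93010 <1
  x=-2.777: |R|=0.44210 <1
  x=-6.569: |R|=1.05946 >1
  x=-6.444: |R|=1.04701 >1
Interval (-6.0000, 0).

(-6.0000,0); λ=-9 ⇒ h* = (6)/9 = 0.6667.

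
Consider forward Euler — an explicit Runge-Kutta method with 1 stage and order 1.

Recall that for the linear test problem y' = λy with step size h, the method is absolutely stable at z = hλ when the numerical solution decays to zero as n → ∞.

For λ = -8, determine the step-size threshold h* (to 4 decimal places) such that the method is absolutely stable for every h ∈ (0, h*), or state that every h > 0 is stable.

Test eqn y'=λy, z=hλ:
  order 1, 1-stage ⇒ R(z)=1+z
  (e.g. R(-0.76)=0.24000, |R|=0.24000)

Boundary: |R(x)|=1, x<0.
x=-0.76: |R|=0.2400
|R(-1.92)|=0.9200 |R(-1.45)|=0.4500 |R(-1.12)|=0.1200
Bisect:
  x_lo=-2.6382 |R|=1.6382  x_hi=-0.1624 |R|=0.8376
  mid=-1.40031 |R|=0.40031 →hi
  mid=-2.01925 |R|=1.01925 →lo
  mid=-1.70978 |R|=0.70978 →hi
  mid=-1.86452 |R|=0.86452 →hi
  mid=-1.94189 |R|=0.94189 →hi
  mid=-1.98057 |R|=0.98057 →hi
  mid=-1.99991 |R|=0.99991 →hi
  mid=-2.00958 |R|=1.00958 →lo
  ...
  [-2.00006,-1.99991] ⇒ x*=-2.0000
Stable set (-2.0000, 0).

(-2.0000,0); λ=-8 ⇒ h* = 0.2500.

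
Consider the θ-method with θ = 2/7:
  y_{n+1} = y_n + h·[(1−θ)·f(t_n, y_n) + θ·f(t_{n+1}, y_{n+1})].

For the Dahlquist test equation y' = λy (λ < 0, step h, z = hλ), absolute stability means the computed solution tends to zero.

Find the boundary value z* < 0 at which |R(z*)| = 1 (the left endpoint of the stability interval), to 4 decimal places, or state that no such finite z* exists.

left endpoint -4.6667.

On y'=λy, z=hλ:
  y_{n+1} = y_n + z·[5/7·y_n + 2/7·y_{n+1}] ⇒ (1 − 2/7z)y_{n+1} = (1 + 5/7z)y_n
  so R(z) = (1 + 5/7z)/(1 − 2/7z).

Need |R(x)|<1, x<0.
x=-0.69: |R|=0.4236
R=−1: 1+5/7x = −1+2/7x ⇒ -3/7x=2 ⇒ x=2/(-3/7)=-4.6667
Confirm numerically:
  x=-3.574: |R|=0.76831 <1
  x=-3.156: |R|=0.65956 <1
  x=-3.074: |R|=0.63660 <1
  x=-3.003: |R|=0.61625 <1
  x=-5.232: |R|=1.09711 >1
  x=-4.835: |R|=1.03029 >1
  x=-4.750: |R|=1.01515 >1
Interval (-4.6667, 0).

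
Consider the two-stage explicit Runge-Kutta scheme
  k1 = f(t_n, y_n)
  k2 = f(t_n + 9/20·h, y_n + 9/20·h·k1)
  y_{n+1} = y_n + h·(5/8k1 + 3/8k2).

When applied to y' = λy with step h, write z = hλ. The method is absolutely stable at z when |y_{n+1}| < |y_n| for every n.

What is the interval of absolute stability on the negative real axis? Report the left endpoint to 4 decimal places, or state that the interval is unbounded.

(-5.9259, 0).

With y'=λy (z=hλ):
  k1=λy_n ⇒ h·k1=z·y_n;  k2=λ(1+9/20z)y_n ⇒ h·k2=z(1+9/20z)y_n
  y_{n+1}/y_n = 1 + 5/8z + 3/8z(1+9/20z) = 1 + z + 27/160z²
  R(z) = 1 + z + 27/160z².

Find x<0 with |R(x)|<1.
x=-0.35: |R|=0.6707
R=1: x+27/160x²=0 ⇒ x=−160/27=-5.9259; min R=1−1/(4·27/160)=-0.4815>−1
Confirm numerically:
  x=-5.615: |R|=0.70539 <1
  x=-3.802: |R|=0.36268 <1
  x=-2.591: |R|=0.45813 <1
  x=-6.218: |R|=1.30647 >1
  x=-6.136: |R|=1.21752 >1
  x=-6.001: |R|=1.07603 >1
Stable set (-5.9259, 0).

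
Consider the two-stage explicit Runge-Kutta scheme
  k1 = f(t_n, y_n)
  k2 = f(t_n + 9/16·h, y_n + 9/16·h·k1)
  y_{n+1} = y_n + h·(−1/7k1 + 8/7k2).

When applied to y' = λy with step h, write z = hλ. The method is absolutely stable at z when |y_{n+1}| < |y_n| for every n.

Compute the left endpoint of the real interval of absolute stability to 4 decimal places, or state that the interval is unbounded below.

left endpoint -1.5556.

With y'=λy (z=hλ):
  k1=λy_n ⇒ h·k1=z·y_n;  k2=λ(1+9/16z)y_n ⇒ h·k2=z(1+9/16z)y_n
  y_{n+1}/y_n = 1 − 1/7z + 8/7z(1+9/16z) = 1 + z + 9/14z²
  Hence R(z) = 1 + z + 9/14z².

Solve |R(x)|<1 on ℝ⁻.
x=-0.79: |R|=0.6112
R=1: x+9/14x²=0 ⇒ x=−14/9=-1.5556; min R=1−1/(4·9/14)=0.6111>−1
Confirm numerically:
  x=-1.178: |R|=0.71408 <1
  x=-0.941: |R|=0.62824 <1
  x=-0.861: |R|=0.61556 <1
  x=-0.849: |R|=0.61437 <1
  x=-2.118: |R|=1.76581 >1
  x=-2.115: |R|=1.76064 >1
  x=-1.927: |R|=1.46014 >1
Stable set (-1.5556, 0).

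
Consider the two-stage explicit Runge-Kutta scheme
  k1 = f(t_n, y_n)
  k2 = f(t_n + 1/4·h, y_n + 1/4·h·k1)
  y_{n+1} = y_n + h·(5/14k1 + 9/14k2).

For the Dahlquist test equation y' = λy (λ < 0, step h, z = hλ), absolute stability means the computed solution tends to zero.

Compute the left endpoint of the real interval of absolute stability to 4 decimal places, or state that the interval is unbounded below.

With y'=λy (z=hλ):
  k1=λy_n ⇒ h·k1=z·y_n;  k2=λ(1+1/4z)y_n ⇒ h·k2=z(1+1/4z)y_n
  y_{n+1}/y_n = 1 + 5/14z + 9/14z(1+1/4z) = 1 + z + 9/56z²
  so R(z) = 1 + z + 9/56z².

Need |R(x)|<1, x<0.
x=-0.87: |R|=0.2516
R=1: x+9/56x²=0 ⇒ x=−56/9=-6.2222; min R=1−1/(4·9/56)=-0.5556>−1
Confirm numerically:
  x=-6.055: |R|=0.83727 <1
  x=-3.414: |R|=0.54081 <1
  x=-2.536: |R|=0.50240 <1
  x=-6.792: |R|=1.62195 >1
  x=-6.299: |R|=1.07773 >1
So |R|<1 on (-6.2222, 0).

z* = -6.2222.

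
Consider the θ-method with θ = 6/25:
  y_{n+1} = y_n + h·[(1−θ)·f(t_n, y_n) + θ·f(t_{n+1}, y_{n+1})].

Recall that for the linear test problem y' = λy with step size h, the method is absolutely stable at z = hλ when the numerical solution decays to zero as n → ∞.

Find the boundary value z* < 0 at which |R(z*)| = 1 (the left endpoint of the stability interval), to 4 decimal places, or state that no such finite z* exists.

left endpoint -3.8462.

Test eqn y'=λy, z=hλ:
  y_{n+1} = y_n + z·[19/25·y_n + 6/25·y_{n+1}] ⇒ (1 − 6/25z)y_{n+1} = (1 + 19/25z)y_n
  R(z) = (1 + 19/25z)/(1 − 6/25z).

Boundary: |R(x)|=1, x<0.
x=-1.64: |R|=0.1768
R=−1: 1+19/25x = −1+6/25x ⇒ -13/25x=2 ⇒ x=2/(-13/25)=-3.8462
Confirm numerically:
  x=-3.218: |R|=0.81570 <1
  x=-3.190: |R|=0.80675 <1
  x=-3.130: |R|=0.78735 <1
  x=-2.241: |R|=0.45724 <1
  x=-4.297: |R|=1.11541 >1
  x=-4.195: |R|=1.09039 >1
  x=-4.062: |R|=1.05683 >1
Interval (-3.8462, 0).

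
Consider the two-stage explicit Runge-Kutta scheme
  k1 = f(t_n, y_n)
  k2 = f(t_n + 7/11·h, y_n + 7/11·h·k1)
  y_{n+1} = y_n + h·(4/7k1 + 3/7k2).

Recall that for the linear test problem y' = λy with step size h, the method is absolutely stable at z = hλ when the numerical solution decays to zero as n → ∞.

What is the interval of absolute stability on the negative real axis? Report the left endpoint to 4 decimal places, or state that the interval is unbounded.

Test eqn y'=λy, z=hλ:
  k1=λy_n ⇒ h·k1=z·y_n;  k2=λ(1+7/11z)y_n ⇒ h·k2=z(1+7/11z)y_n
  y_{n+1}/y_n = 1 + 4/7z + 3/7z(1+7/11z) = 1 + z + 3/11z²
  so R(z) = 1 + z + 3/11z².

Find x<0 with |R(x)|<1.
x=-1.74: |R|=0.0857
R=1: x+3/11x²=0 ⇒ x=−11/3=-3.6667; min R=1−1/(4·3/11)=0.0833>−1
Confirm numerically:
  x=-2.368: |R|=0.16130 <1
  x=-2.011: |R|=0.09194 <1
  x=-1.874: |R|=0.08378 <1
  x=-1.681: |R|=0.08966 <1
  x=-3.907: |R|=1.25609 >1
  x=-3.699: |R|=1.03262 >1
Stable set (-3.6667, 0).

(-3.6667, 0).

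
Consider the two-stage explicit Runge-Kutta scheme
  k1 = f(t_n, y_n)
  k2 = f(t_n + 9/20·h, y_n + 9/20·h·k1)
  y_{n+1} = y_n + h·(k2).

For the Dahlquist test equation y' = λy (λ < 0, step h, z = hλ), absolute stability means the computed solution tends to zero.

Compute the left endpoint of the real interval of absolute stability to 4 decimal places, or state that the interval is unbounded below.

left endpoint -2.2222.

Set f=λy, z=hλ:
  k1=λy_n ⇒ h·k1=z·y_n;  k2=λ(1+9/20z)y_n ⇒ h·k2=z(1+9/20z)y_n
  y_{n+1}/y_n = 1 + z(1+9/20z) = 1 + z + 9/20z²
  ⇒ R(z) = 1 + z + 9/20z².

Need |R(x)|<1, x<0.
x=-0.86: |R|=0.4728
R=1: x+9/20x²=0 ⇒ x=−20/9=-2.2222; min R=1−1/(4·9/20)=0.4444>−1
Confirm numerically:
  x=-2.175: |R|=0.95378 <1
  x=-1.394: |R|=0.48046 <1
  x=-1.199: |R|=0.44792 <1
  x=-2.793: |R|=1.71738 >1
  x=-2.788: |R|=1.70982 >1
  x=-2.667: |R|=1.53380 >1
Interval (-2.2222, 0).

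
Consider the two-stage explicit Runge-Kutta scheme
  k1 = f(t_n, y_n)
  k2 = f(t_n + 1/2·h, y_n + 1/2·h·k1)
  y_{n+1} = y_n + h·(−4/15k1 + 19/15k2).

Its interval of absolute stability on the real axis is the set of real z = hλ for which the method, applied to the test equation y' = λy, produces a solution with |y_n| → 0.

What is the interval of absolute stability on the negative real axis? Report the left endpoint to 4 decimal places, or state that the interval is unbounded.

(-1.5789, 0).

Test eqn y'=λy, z=hλ:
  k1=λy_n ⇒ h·k1=z·y_n;  k2=λ(1+1/2z)y_n ⇒ h·k2=z(1+1/2z)y_n
  y_{n+1}/y_n = 1 − 4/15z + 19/15z(1+1/2z) = 1 + z + 19/30z²
  Hence R(z) = 1 + z + 19/30z².

Boundary: |R(x)|=1, x<0.
x=-0.72: |R|=0.6083
R=1: x+19/30x²=0 ⇒ x=−30/19=-1.5789; min R=1−1/(4·19/30)=0.6053>−1
Confirm numerically:
  x=-1.554: |R|=0.97545 <1
  x=-1.489: |R|=0.91518 <1
  x=-0.799: |R|=0.60532 <1
  x=-2.093: |R|=1.68141 >1
  x=-1.799: |R|=1.25072 >1
Stable set (-1.5789, 0).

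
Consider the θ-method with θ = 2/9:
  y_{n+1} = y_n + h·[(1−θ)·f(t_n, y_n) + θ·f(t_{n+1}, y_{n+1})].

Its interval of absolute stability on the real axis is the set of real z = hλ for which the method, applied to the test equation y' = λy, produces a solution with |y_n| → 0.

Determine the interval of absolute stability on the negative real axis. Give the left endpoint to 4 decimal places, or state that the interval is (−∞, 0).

Test eqn y'=λy, z=hλ:
  y_{n+1} = y_n + z·[7/9·y_n + 2/9·y_{n+1}] ⇒ (1 − 2/9z)y_{n+1} = (1 + 7/9z)y_n
  R(z) = (1 + 7/9z)/(1 − 2/9z).

Boundary: |R(x)|=1, x<0.
x=-0.61: |R|=0.4628
R=−1: 1+7/9x = −1+2/9x ⇒ -5/9x=2 ⇒ x=2/(-5/9)=-3.6000
Confirm numerically:
  x=-3.271: |R|=0.89416 <1
  x=-3.199: |R|=0.86979 <1
  x=-3.020: |R|=0.80718 <1
  x=-3.773: |R|=1.05228 >1
  x=-3.768: |R|=1.05080 >1
So |R|<1 on (-3.6000, 0).

z∈(-3.6000,0).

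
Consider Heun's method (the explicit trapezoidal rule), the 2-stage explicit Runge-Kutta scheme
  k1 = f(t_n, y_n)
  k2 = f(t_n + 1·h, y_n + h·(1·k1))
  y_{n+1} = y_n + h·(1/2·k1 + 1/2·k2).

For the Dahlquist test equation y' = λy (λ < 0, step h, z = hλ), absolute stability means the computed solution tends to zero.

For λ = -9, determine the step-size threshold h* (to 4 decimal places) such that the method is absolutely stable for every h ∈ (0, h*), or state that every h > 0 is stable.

(-2.0000,0); λ=-9 ⇒ h* = 0.2222.

With y'=λy (z=hλ):
  order 2, 2-stage ⇒ R(z)=1+z+z^2/2
  (e.g. R(-0.31)=0.73805, |R|=0.73805)

Find x<0 with |R(x)|<1.
x=-0.31: |R|=0.7380
|R(-1.99)|=0.9900 |R(-1.41)|=0.5840 |R(-1.32)|=0.5512
Bisect:
  x_lo=-2.5907 |R|=1.7651  x_hi=-0.1442 |R|=0.8662
  mid=-1.36745 |R|=0.56751 →hi
  mid=-1.97905 |R|=0.97927 →hi
  mid=-2.28485 |R|=1.32542 →lo
  mid=-2.13195 |R|=1.14066 →lo
  mid=-2.05550 |R|=1.05704 →lo
  mid=-2.01727 |R|=1.01742 →lo
  mid=-1.99816 |R|=0.99816 →hi
  mid=-2.00772 |R|=1.00775 →lo
  ...
  [-2.00010,-1.99995] ⇒ x*=-2.0000
Interval (-2.0000, 0).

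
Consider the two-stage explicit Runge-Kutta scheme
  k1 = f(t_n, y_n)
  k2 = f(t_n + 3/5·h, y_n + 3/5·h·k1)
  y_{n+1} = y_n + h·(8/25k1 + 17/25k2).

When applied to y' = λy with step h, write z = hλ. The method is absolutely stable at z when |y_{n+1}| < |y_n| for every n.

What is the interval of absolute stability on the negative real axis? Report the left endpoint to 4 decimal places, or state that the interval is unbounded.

z∈(-2.4510,0).

Test eqn y'=λy, z=hλ:
  k1=λy_n ⇒ h·k1=z·y_n;  k2=λ(1+3/5z)y_n ⇒ h·k2=z(1+3/5z)y_n
  y_{n+1}/y_n = 1 + 8/25z + 17/25z(1+3/5z) = 1 + z + 51/125z²
  so R(z) = 1 + z + 51/125z².

Boundary: |R(x)|=1, x<0.
x=-1.29: |R|=0.3890
R=1: x+51/125x²=0 ⇒ x=−125/51=-2.4510; min R=1−1/(4·51/125)=0.3873>−1
Confirm numerically:
  x=-1.874: |R|=0.55885 <1
  x=-1.825: |R|=0.53389 <1
  x=-1.517: |R|=0.42193 <1
  x=-1.408: |R|=0.40085 <1
  x=-2.765: |R|=1.35425 >1
  x=-2.670: |R|=1.23859 >1
  x=-2.506: |R|=1.05625 >1
Interval (-2.4510, 0).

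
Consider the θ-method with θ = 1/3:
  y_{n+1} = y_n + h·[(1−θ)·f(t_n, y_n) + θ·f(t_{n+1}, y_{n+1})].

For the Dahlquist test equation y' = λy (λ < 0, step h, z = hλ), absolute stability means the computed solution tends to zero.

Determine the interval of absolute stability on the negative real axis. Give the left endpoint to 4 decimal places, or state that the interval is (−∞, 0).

With y'=λy (z=hλ):
  y_{n+1} = y_n + z·[2/3·y_n + 1/3·y_{n+1}] ⇒ (1 − 1/3z)y_{n+1} = (1 + 2/3z)y_n
  ⇒ R(z) = (1 + 2/3z)/(1 − 1/3z).

Solve |R(x)|<1 on ℝ⁻.
x=-1.33: |R|=0.0785
R=−1: 1+2/3x = −1+1/3x ⇒ -1/3x=2 ⇒ x=2/(-1/3)=-6.0000
Confirm numerically:
  x=-5.481: |R|=0.93880 <1
  x=-5.218: |R|=0.90484 <1
  x=-3.938: |R|=0.70280 <1
  x=-3.127: |R|=0.53109 <1
  x=-6.358: |R|=1.03826 >1
  x=-6.161: |R|=1.01757 >1
So |R|<1 on (-6.0000, 0).

z∈(-6.0000,0).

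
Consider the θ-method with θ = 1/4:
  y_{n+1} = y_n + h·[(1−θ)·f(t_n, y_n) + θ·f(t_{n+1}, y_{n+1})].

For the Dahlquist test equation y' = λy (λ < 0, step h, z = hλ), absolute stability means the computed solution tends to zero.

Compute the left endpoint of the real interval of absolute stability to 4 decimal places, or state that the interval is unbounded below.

left endpoint -4.0000.

Test eqn y'=λy, z=hλ:
  y_{n+1} = y_n + z·[3/4·y_n + 1/4·y_{n+1}] ⇒ (1 − 1/4z)y_{n+1} = (1 + 3/4z)y_n
  Hence R(z) = (1 + 3/4z)/(1 − 1/4z).

Solve |R(x)|<1 on ℝ⁻.
x=-0.31: |R|=0.7123
R=−1: 1+3/4x = −1+1/4x ⇒ -1/2x=2 ⇒ x=2/(-1/2)=-4.0000
Confirm numerically:
  x=-3.452: |R|=0.85293 <1
  x=-2.459: |R|=0.52284 <1
  x=-2.427: |R|=0.51050 <1
  x=-2.272: |R|=0.44898 <1
  x=-4.288: |R|=1.06950 >1
  x=-4.063: |R|=1.01563 >1
  x=-4.053: |R|=1.01316 >1
Stable set (-4.0000, 0).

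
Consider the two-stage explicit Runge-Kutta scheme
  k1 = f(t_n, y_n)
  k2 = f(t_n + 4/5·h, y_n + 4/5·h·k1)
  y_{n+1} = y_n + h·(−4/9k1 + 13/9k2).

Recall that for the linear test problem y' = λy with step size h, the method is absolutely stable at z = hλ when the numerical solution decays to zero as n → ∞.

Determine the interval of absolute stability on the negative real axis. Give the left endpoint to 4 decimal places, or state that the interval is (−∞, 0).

On y'=λy, z=hλ:
  k1=λy_n ⇒ h·k1=z·y_n;  k2=λ(1+4/5z)y_n ⇒ h·k2=z(1+4/5z)y_n
  y_{n+1}/y_n = 1 − 4/9z + 13/9z(1+4/5z) = 1 + z + 52/45z²
  ⇒ R(z) = 1 + z + 52/45z².

Solve |R(x)|<1 on ℝ⁻.
x=-1.18: |R|=1.4290
R=1: x+52/45x²=0 ⇒ x=−45/52=-0.8654; min R=1−1/(4·52/45)=0.7837>−1
Confirm numerically:
  x=-0.836: |R|=0.97161 <1
  x=-0.698: |R|=0.86499 <1
  x=-0.519: |R|=0.79226 <1
  x=-1.302: |R|=1.65690 >1
  x=-1.212: |R|=1.48545 >1
  x=-0.918: |R|=1.05581 >1
Interval (-0.8654, 0).

z∈(-0.8654,0).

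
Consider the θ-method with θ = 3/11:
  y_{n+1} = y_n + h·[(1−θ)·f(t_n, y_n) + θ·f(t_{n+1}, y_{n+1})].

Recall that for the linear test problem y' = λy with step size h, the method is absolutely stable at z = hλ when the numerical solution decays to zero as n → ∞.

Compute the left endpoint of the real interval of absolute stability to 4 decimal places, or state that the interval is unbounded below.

left endpoint -4.4000.

Set f=λy, z=hλ:
  y_{n+1} = y_n + z·[8/11·y_n + 3/11·y_{n+1}] ⇒ (1 − 3/11z)y_{n+1} = (1 + 8/11z)y_n
  so R(z) = (1 + 8/11z)/(1 − 3/11z).

Solve |R(x)|<1 on ℝ⁻.
x=-0.77: |R|=0.3636
R=−1: 1+8/11x = −1+3/11x ⇒ -5/11x=2 ⇒ x=2/(-5/11)=-4.4000
Confirm numerically:
  x=-3.510: |R|=0.79331 <1
  x=-3.205: |R|=0.71016 <1
  x=-2.756: |R|=0.57339 <1
  x=-4.864: |R|=1.09065 >1
  x=-4.705: |R|=1.06072 >1
  x=-4.464: |R|=1.01312 >1
Stable set (-4.4000, 0).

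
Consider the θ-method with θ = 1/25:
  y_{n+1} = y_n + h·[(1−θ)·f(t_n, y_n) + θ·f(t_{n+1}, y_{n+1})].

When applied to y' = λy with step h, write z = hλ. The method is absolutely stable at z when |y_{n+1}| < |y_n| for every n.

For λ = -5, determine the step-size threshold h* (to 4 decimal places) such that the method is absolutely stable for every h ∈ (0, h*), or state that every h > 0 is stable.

(-2.1739,0); λ=-5 ⇒ h* = (50/23)/5 = 0.4348.

On y'=λy, z=hλ:
  y_{n+1} = y_n + z·[24/25·y_n + 1/25·y_{n+1}] ⇒ (1 − 1/25z)y_{n+1} = (1 + 24/25z)y_n
  R(z) = (1 + 24/25z)/(1 − 1/25z).

Boundary: |R(x)|=1, x<0.
x=-0.95: |R|=0.0848
R=−1: 1+24/25x = −1+1/25x ⇒ -23/25x=2 ⇒ x=2/(-23/25)=-2.1739
Confirm numerically:
  x=-1.937: |R|=0.79771 <1
  x=-1.110: |R|=0.06281 <1
  x=-0.883: |R|=0.14712 <1
  x=-2.611: |R|=1.36409 >1
  x=-2.239: |R|=1.05496 >1
Stable set (-2.1739, 0).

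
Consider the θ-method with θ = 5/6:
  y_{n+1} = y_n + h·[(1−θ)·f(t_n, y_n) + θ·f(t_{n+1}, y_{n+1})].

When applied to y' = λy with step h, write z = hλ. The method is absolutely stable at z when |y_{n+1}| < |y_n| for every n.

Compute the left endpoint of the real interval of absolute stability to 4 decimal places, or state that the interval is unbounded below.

Set f=λy, z=hλ:
  y_{n+1} = y_n + z·[1/6·y_n + 5/6·y_{n+1}] ⇒ (1 − 5/6z)y_{n+1} = (1 + 1/6z)y_n
  Hence R(z) = (1 + 1/6z)/(1 − 5/6z).

Boundary: |R(x)|=1, x<0.
x=-1.33: |R|=0.3692
x=-2: |R|=0.2500
x=-10: |R|=0.0714
x=-100: |R|=0.1858
θ=5/6≥1/2 ⇒ |1+1/6x|<|1−5/6x| ∀x<0 ⇒ unbounded interval.

interval (−∞, 0).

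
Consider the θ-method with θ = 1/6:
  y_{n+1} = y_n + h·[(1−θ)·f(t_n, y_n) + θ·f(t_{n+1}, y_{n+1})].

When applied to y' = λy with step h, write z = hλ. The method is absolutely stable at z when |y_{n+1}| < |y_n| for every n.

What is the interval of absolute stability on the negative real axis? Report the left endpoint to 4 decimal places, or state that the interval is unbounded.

Test eqn y'=λy, z=hλ:
  y_{n+1} = y_n + z·[5/6·y_n + 1/6·y_{n+1}] ⇒ (1 − 1/6z)y_{n+1} = (1 + 5/6z)y_n
  R(z) = (1 + 5/6z)/(1 − 1/6z).

Boundary: |R(x)|=1, x<0.
x=-1.76: |R|=0.3608
R=−1: 1+5/6x = −1+1/6x ⇒ -2/3x=2 ⇒ x=2/(-2/3)=-3.0000
Confirm numerically:
  x=-2.549: |R|=0.78898 <1
  x=-1.808: |R|=0.38934 <1
  x=-1.562: |R|=0.23935 <1
  x=-3.589: |R|=1.24570 >1
  x=-3.247: |R|=1.10685 >1
  x=-3.062: |R|=1.02737 >1
Interval (-3.0000, 0).

z∈(-3.0000,0).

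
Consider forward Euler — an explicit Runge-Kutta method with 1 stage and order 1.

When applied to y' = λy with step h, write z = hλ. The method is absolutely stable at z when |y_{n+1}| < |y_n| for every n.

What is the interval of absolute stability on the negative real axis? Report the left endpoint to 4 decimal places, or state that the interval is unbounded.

Test eqn y'=λy, z=hλ:
  order 1, 1-stage ⇒ R(z)=1+z
  (e.g. R(-1.53)=-0.53000, |R|=0.53000)

Find x<0 with |R(x)|<1.
x=-1.53: |R|=0.5300
|R(-2.04)|=1.0400 |R(-0.88)|=0.1200 |R(-0.83)|=0.1700
Bisect:
  x_lo=-2.8233 |R|=1.8233  x_hi=-0.3763 |R|=0.6237
  mid=-1.59980 |R|=0.59980 →hi
  mid=-2.21154 |R|=1.21154 →lo
  mid=-1.90567 |R|=0.90567 →hi
  mid=-2.05861 |R|=1.05861 →lo
  mid=-1.98214 |R|=0.98214 →hi
  mid=-2.02037 |R|=1.02037 →lo
  mid=-2.00126 |R|=1.00126 →lo
  mid=-1.99170 |R|=0.99170 →hi
  mid=-1.99648 |R|=0.99648 →hi
  mid=-1.99887 |R|=0.99887 →hi
  ...
  [-2.00006,-1.99991] ⇒ x*=-2.0000
Interval (-2.0000, 0).

(-2.0000, 0).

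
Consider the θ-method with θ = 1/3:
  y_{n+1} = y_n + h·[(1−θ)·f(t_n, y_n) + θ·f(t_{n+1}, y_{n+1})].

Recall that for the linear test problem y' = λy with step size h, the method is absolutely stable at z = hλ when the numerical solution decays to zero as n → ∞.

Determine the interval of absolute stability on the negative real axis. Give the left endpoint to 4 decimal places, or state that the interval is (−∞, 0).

z∈(-6.0000,0).

Set f=λy, z=hλ:
  y_{n+1} = y_n + z·[2/3·y_n + 1/3·y_{n+1}] ⇒ (1 − 1/3z)y_{n+1} = (1 + 2/3z)y_n
  Hence R(z) = (1 + 2/3z)/(1 − 1/3z).

Find x<0 with |R(x)|<1.
x=-1.45: |R|=0.0225
R=−1: 1+2/3x = −1+1/3x ⇒ -1/3x=2 ⇒ x=2/(-1/3)=-6.0000
Confirm numerically:
  x=-5.523: |R|=0.94403 <1
  x=-5.427: |R|=0.93200 <1
  x=-5.343: |R|=0.92125 <1
  x=-4.797: |R|=0.84571 <1
  x=-6.125: |R|=1.01370 >1
  x=-6.105: |R|=1.01153 >1
Stable set (-6.0000, 0).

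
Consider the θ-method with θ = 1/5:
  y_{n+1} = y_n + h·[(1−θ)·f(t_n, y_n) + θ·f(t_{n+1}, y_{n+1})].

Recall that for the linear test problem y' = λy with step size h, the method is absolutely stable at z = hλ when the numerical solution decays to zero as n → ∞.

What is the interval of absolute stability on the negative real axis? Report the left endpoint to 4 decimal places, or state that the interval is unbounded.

Set f=λy, z=hλ:
  y_{n+1} = y_n + z·[4/5·y_n + 1/5·y_{n+1}] ⇒ (1 − 1/5z)y_{n+1} = (1 + 4/5z)y_n
  so R(z) = (1 + 4/5z)/(1 − 1/5z).

Solve |R(x)|<1 on ℝ⁻.
x=-0.33: |R|=0.6904
R=−1: 1+4/5x = −1+1/5x ⇒ -3/5x=2 ⇒ x=2/(-3/5)=-3.3333
Confirm numerically:
  x=-3.179: |R|=0.94339 <1
  x=-2.811: |R|=0.79939 <1
  x=-2.270: |R|=0.56121 <1
  x=-1.957: |R|=0.40650 <1
  x=-3.784: |R|=1.15392 >1
  x=-3.763: |R|=1.14710 >1
  x=-3.391: |R|=1.02062 >1
Stable set (-3.3333, 0).

z∈(-3.3333,0).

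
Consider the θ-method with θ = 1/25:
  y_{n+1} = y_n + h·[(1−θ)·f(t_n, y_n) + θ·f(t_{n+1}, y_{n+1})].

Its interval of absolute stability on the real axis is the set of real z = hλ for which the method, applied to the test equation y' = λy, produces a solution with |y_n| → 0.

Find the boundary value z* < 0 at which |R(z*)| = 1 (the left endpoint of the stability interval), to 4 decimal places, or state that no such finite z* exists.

With y'=λy (z=hλ):
  y_{n+1} = y_n + z·[24/25·y_n + 1/25·y_{n+1}] ⇒ (1 − 1/25z)y_{n+1} = (1 + 24/25z)y_n
  Hence R(z) = (1 + 24/25z)/(1 − 1/25z).

Boundary: |R(x)|=1, x<0.
x=-0.89: |R|=0.1406
R=−1: 1+24/25x = −1+1/25x ⇒ -23/25x=2 ⇒ x=2/(-23/25)=-2.1739
Confirm numerically:
  x=-1.947: |R|=0.80632 <1
  x=-1.416: |R|=0.34010 <1
  x=-1.355: |R|=0.28533 <1
  x=-2.696: |R|=1.43356 >1
  x=-2.637: |R|=1.38539 >1
  x=-2.231: |R|=1.04822 >1
Interval (-2.1739, 0).

z* = -2.1739.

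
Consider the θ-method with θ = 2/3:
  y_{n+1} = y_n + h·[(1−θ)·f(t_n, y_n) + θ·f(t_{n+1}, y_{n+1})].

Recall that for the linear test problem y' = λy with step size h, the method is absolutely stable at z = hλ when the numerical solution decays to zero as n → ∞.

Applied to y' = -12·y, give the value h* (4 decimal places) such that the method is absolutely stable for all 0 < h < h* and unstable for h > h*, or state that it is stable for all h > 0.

On y'=λy, z=hλ:
  y_{n+1} = y_n + z·[1/3·y_n + 2/3·y_{n+1}] ⇒ (1 − 2/3z)y_{n+1} = (1 + 1/3z)y_n
  so R(z) = (1 + 1/3z)/(1 − 2/3z).

Boundary: |R(x)|=1, x<0.
x=-0.42: |R|=0.6719
x=-2: |R|=0.1429
x=-10: |R|=0.3043
x=-100: |R|=0.4778
θ=2/3≥1/2 ⇒ |1+1/3x|<|1−2/3x| ∀x<0 ⇒ stable on all of ℝ⁻.

unbounded; (−∞, 0). Any h>0 works for λ=-12.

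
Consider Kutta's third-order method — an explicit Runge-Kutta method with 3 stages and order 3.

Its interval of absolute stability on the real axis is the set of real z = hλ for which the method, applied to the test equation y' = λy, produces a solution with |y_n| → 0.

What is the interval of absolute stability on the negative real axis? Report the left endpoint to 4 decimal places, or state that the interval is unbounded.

(-2.5127, 0).

Test eqn y'=λy, z=hλ:
  order 3, 3-stage ⇒ R(z)=1+z+z^2/2+z^3/6
  (e.g. R(-1.7)=-0.07383, |R|=0.07383)

Boundary: |R(x)|=1, x<0.
x=-1.7: |R|=0.0738
|R(-2.64)|=1.2218 |R(-1.73)|=0.0965 |R(-0.54)|=0.5796
Bisect:
  x_lo=-3.3385 |R|=2.9672  x_hi=-0.2828 |R|=0.7534
  mid=-1.81061 |R|=0.16075 →hi
  mid=-2.57454 |R|=1.10452 →lo
  mid=-2.19257 |R|=0.54564 →hi
  mid=-2.38356 |R|=0.79985 →hi
  mid=-2.47905 |R|=0.94544 →hi
  mid=-2.52679 |R|=1.02324 →lo
  mid=-2.50292 |R|=0.98392 →hi
  mid=-2.51485 |R|=1.00347 →lo
  mid=-2.50889 |R|=0.99367 →hi
  mid=-2.51187 |R|=0.99856 →hi
  ...
  [-2.51280,-2.51262] ⇒ x*=-2.5127
Stable set (-2.5127, 0).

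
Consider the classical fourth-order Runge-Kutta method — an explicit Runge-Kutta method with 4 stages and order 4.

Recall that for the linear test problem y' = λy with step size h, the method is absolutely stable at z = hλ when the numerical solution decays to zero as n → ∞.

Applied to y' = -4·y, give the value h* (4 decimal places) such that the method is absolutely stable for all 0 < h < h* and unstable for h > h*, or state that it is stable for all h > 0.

(-2.7853,0); λ=-4 ⇒ h* = 0.6963.

On y'=λy, z=hλ:
  order 4, 4-stage ⇒ R(z)=1+z+z^2/2+z^3/6+z^4/24
  (e.g. R(-1.7)=0.27417, |R|=0.27417)

Find x<0 with |R(x)|<1.
x=-1.7: |R|=0.2742
|R(-2.98)|=1.3355 |R(-1.68)|=0.2728 |R(-1.12)|=0.3386
Bisect:
  x_lo=-3.3045 |R|=2.1097  x_hi=-0.3923 |R|=0.6756
  mid=-1.84838 |R|=0.29373 →hi
  mid=-2.57644 |R|=0.72814 →hi
  mid=-2.94047 |R|=1.26029 →lo
  mid=-2.75845 |R|=0.96028 →hi
  mid=-2.84946 |R|=1.10113 →lo
  mid=-2.80396 |R|=1.02850 →lo
  mid=-2.78120 |R|=0.99385 →hi
  ...
  [-2.78547,-2.78529] ⇒ x*=-2.7853
So |R|<1 on (-2.7853, 0).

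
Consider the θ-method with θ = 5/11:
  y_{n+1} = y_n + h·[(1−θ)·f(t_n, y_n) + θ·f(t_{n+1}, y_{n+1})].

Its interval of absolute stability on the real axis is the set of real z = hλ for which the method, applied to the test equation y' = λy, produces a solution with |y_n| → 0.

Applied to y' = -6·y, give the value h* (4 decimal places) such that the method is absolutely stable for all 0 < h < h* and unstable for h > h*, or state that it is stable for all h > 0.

With y'=λy (z=hλ):
  y_{n+1} = y_n + z·[6/11·y_n + 5/11·y_{n+1}] ⇒ (1 − 5/11z)y_{n+1} = (1 + 6/11z)y_n
  Hence R(z) = (1 + 6/11z)/(1 − 5/11z).

Need |R(x)|<1, x<0.
x=-1.04: |R|=0.2938
R=−1: 1+6/11x = −1+5/11x ⇒ -1/11x=2 ⇒ x=2/(-1/11)=-22.0000
Confirm numerically:
  x=-19.191: |R|=0.97374 <1
  x=-18.886: |R|=0.97046 <1
  x=-13.832: |R|=0.89810 <1
  x=-12.239: |R|=0.86480 <1
  x=-22.249: |R|=1.00204 >1
  x=-22.205: |R|=1.00168 >1
  x=-22.079: |R|=1.00065 >1
So |R|<1 on (-22.0000, 0).

(-22.0000,0); λ=-6 ⇒ h* = (22)/6 = 3.6667.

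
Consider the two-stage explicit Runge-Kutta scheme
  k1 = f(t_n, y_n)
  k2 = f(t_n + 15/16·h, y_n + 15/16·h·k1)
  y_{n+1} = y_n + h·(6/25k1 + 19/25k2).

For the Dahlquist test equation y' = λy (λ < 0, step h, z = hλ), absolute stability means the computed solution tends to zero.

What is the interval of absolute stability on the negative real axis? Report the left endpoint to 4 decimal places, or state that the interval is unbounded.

Test eqn y'=λy, z=hλ:
  k1=λy_n ⇒ h·k1=z·y_n;  k2=λ(1+15/16z)y_n ⇒ h·k2=z(1+15/16z)y_n
  y_{n+1}/y_n = 1 + 6/25z + 19/25z(1+15/16z) = 1 + z + 57/80z²
  R(z) = 1 + z + 57/80z².

Need |R(x)|<1, x<0.
x=-1.42: |R|=1.0167
R=1: x+57/80x²=0 ⇒ x=−80/57=-1.4035; min R=1−1/(4·57/80)=0.6491>−1
Confirm numerically:
  x=-1.340: |R|=0.93937 <1
  x=-1.271: |R|=0.88000 <1
  x=-1.175: |R|=0.80870 <1
  x=-1.930: |R|=1.72399 >1
  x=-1.913: |R|=1.69444 >1
Stable set (-1.4035, 0).

(-1.4035, 0).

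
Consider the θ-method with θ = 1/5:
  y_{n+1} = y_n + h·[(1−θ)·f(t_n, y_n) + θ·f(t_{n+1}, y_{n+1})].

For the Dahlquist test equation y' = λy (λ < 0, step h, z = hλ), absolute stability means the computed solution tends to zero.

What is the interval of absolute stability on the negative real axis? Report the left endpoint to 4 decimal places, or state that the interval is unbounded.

On y'=λy, z=hλ:
  y_{n+1} = y_n + z·[4/5·y_n + 1/5·y_{n+1}] ⇒ (1 − 1/5z)y_{n+1} = (1 + 4/5z)y_n
  Hence R(z) = (1 + 4/5z)/(1 − 1/5z).

Need |R(x)|<1, x<0.
x=-1.12: |R|=0.0850
R=−1: 1+4/5x = −1+1/5x ⇒ -3/5x=2 ⇒ x=2/(-3/5)=-3.3333
Confirm numerically:
  x=-2.977: |R|=0.86599 <1
  x=-2.665: |R|=0.73842 <1
  x=-1.665: |R|=0.24906 <1
  x=-3.825: |R|=1.16714 >1
  x=-3.779: |R|=1.15230 >1
  x=-3.448: |R|=1.04072 >1
So |R|<1 on (-3.3333, 0).

(-3.3333, 0).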